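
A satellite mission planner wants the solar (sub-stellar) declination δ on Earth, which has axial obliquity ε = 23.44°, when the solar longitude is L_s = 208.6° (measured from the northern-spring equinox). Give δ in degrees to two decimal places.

sin δ = sin ε · sin L_s = sin 23.44° × sin 208.6° = -0.190418.
δ = arcsin(-0.190418) = -10.98°.

δ = -10.98°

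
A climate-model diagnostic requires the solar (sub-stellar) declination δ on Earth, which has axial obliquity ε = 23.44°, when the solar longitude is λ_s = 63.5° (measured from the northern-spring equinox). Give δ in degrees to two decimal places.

δ = +20.85°

sin δ = sin ε · sin λ_s = sin 23.44° × sin 63.5° = 0.355995.
δ = arcsin(0.355995) = +20.85°.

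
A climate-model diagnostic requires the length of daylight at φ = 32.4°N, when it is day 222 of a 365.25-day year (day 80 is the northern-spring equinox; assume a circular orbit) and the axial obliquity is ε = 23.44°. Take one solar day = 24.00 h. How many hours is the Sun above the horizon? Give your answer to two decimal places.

13.29 h

Solar longitude: λ_s = 360° × (222 − 80)/365.25 = 139.959°.
sin δ = sin 23.44° × sin 139.959° = 0.25591, so δ = +14.828°.
cos H₀ = −tan φ · tan δ = −tan(+32.4°) × tan(+14.828°) = -0.1680, so H₀ = 1.7396 rad = 99.67°.
Daylight = 2H₀/(2π) × 24.00 h = (1.7396/π) × 24.00 = 13.29 h.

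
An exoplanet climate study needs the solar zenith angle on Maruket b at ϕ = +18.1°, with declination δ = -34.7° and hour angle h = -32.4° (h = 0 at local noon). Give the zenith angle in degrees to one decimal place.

cos θ_z = sin ϕ sin δ + cos ϕ cos δ cos h = -0.176862 + 0.659809 = 0.482947.
θ_z = arccos(0.482947) = 61.1°.

θ_z = 61.1°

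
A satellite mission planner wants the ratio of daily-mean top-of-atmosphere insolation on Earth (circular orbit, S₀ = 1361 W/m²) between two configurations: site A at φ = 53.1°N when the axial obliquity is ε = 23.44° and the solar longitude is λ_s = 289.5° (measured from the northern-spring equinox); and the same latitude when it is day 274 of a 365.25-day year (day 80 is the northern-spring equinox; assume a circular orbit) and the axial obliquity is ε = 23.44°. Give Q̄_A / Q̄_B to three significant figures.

— Configuration A (φ=+53.1°):
Solar declination: sin δ = sin ε · sin λ_s = sin 23.44° × sin 289.5° = -0.37497, so δ = -22.023°.
cos H₀ = −tan(+53.1°) tan(-22.023°) = 0.5387, H₀ = 1.0019 rad.
Bracket: H₀ sin φ sin δ + cos φ cos δ sin H₀ = 1.0019×0.79968×-0.37497 + 0.60042×0.92704×0.84248 = -0.300426 + 0.468936 = 0.168510.
Q̄ = (S₀/π) × [bracket] = (1361/π) × 0.168510 = 73.002 W/m².
— Configuration B (φ=+53.1°):
Solar longitude: λ_s = 360° × (274 − 80)/365.25 = 191.211°.
sin δ = sin 23.44° × sin 191.211° = -0.07734, so δ = -4.436°.
cos H₀ = −tan(+53.1°) tan(-4.436°) = 0.1033, H₀ = 1.4673 rad.
Bracket: H₀ sin φ sin δ + cos φ cos δ sin H₀ = 1.4673×0.79968×-0.07734 + 0.60042×0.99700×0.99465 = -0.090748 + 0.595416 = 0.504668.
Q̄ = (S₀/π) × [bracket] = (1361/π) × 0.504668 = 218.63 W/m².
Ratio Q̄_A / Q̄_B = 73.002 / 218.63 = 0.3339.

Q̄_A / Q̄_B ≈ 0.334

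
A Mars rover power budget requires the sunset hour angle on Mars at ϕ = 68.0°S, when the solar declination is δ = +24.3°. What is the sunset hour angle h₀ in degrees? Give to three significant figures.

h₀ = 0.00°

cos h₀ = −tan ϕ · tan δ = 1.1175 ≥ 1, so the Sun never rises (polar night) and h₀ = 0.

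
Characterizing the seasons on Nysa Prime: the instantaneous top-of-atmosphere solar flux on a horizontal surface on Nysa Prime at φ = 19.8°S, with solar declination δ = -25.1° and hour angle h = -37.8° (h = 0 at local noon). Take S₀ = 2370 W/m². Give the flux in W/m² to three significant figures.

1.94e+03 W/m²

cos θ_z = sin φ sin δ + cos φ cos δ cos h = 0.143692 + 0.673238 = 0.816930.
Flux = S₀ · cos θ_z = 2370 × 0.816930 = 1936 W/m².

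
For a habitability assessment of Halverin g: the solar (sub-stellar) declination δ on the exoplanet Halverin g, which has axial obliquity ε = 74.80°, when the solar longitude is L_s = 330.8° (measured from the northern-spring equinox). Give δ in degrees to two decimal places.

δ = -28.09°

sin δ = sin ε · sin L_s = sin 74.80° × sin 330.8° = -0.470793.
δ = arcsin(-0.470793) = -28.09°.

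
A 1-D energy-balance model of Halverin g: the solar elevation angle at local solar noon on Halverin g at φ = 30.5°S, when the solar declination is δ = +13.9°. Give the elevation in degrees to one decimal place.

45.6°

At local noon the hour angle is zero, so the zenith angle equals |φ − δ| = |-30.5° − (+13.900°)| = 44.400°.
Elevation = 90° − 44.400° = 45.6°.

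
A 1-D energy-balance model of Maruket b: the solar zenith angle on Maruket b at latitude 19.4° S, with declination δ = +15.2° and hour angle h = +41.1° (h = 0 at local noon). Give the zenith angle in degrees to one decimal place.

cos θ_z = sin φ sin δ + cos φ cos δ cos h = -0.087089 + 0.685913 = 0.598824.
θ_z = arccos(0.598824) = 53.2°.

θ_z = 53.2°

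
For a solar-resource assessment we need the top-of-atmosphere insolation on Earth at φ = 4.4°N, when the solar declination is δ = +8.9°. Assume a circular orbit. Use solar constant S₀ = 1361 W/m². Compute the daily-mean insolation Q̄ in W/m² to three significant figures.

cos H₀ = −tan(+4.4°) tan(+8.900°) = -0.0120, H₀ = 1.5828 rad.
Bracket: H₀ sin φ sin δ + cos φ cos δ sin H₀ = 1.5828×0.07672×0.15471 + 0.99705×0.98796×0.99993 = 0.018787 + 0.984977 = 1.003764.
Q̄ = (S₀/π) × [bracket] = (1361/π) × 1.003764 = 434.9 W/m².

Q̄ ≈ 435 W/m²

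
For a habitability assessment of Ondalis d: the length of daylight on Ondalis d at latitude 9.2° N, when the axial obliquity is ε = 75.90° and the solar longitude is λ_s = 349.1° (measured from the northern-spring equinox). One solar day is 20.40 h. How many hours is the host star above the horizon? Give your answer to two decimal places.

10.00 h

Solar declination: sin δ = sin ε · sin λ_s = sin 75.90° × sin 349.1° = -0.18340, so δ = -10.568°.
cos H₀ = −tan φ · tan δ = −tan(+9.2°) × tan(-10.568°) = 0.0302, so H₀ = 1.5406 rad = 88.27°.
Daylight = 2H₀/(2π) × 20.40 h = (1.5406/π) × 20.40 = 10.00 h.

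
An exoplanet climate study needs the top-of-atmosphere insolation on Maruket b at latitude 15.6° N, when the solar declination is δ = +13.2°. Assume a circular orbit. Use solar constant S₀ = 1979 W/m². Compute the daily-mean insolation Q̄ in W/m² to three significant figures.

Q̄ ≈ 653 W/m²

cos H₀ = −tan(+15.6°) tan(+13.200°) = -0.0655, H₀ = 1.6363 rad.
Bracket: H₀ sin φ sin δ + cos φ cos δ sin H₀ = 1.6363×0.26892×0.22835 + 0.96316×0.97358×0.99785 = 0.100482 + 0.935697 = 1.036179.
Q̄ = (S₀/π) × [bracket] = (1979/π) × 1.036179 = 652.7 W/m².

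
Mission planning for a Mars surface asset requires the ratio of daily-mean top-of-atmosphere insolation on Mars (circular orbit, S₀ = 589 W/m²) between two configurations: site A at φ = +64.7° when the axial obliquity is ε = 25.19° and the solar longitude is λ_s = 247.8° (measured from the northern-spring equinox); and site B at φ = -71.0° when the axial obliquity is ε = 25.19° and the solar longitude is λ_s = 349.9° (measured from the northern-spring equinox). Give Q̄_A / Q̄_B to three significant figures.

Q̄_A / Q̄_B ≈ 0.0238

— Configuration A (φ=+64.7°):
Solar declination: sin δ = sin ε · sin λ_s = sin 25.19° × sin 247.8° = -0.39407, so δ = -23.208°.
cos H₀ = −tan(+64.7°) tan(-23.208°) = 0.9071, H₀ = 0.4345 rad.
Bracket: H₀ sin φ sin δ + cos φ cos δ sin H₀ = 0.4345×0.90408×-0.39407 + 0.42736×0.91908×0.42100 = -0.154800 + 0.165360 = 0.010560.
Q̄ = (S₀/π) × [bracket] = (589/π) × 0.010560 = 1.9798 W/m².
— Configuration B (φ=-71.0°):
Solar declination: sin δ = sin ε · sin λ_s = sin 25.19° × sin 349.9° = -0.07464, so δ = -4.281°.
cos H₀ = −tan(-71.0°) tan(-4.281°) = -0.2174, H₀ = 1.7899 rad.
Bracket: H₀ sin φ sin δ + cos φ cos δ sin H₀ = 1.7899×-0.94552×-0.07464 + 0.32557×0.99721×0.97609 = 0.126320 + 0.316899 = 0.443219.
Q̄ = (S₀/π) × [bracket] = (589/π) × 0.443219 = 83.097 W/m².
Ratio Q̄_A / Q̄_B = 1.9798 / 83.097 = 0.02383.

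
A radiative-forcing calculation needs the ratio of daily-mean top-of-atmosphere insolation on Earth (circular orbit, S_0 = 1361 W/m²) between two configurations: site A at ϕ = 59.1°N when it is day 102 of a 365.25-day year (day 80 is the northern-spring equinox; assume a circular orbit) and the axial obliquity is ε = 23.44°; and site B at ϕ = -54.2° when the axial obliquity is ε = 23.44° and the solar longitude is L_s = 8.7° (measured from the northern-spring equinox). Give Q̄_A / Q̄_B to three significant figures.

Q̄_A / Q̄_B ≈ 1.42

— Configuration A (ϕ=+59.1°):
Solar longitude: L_s = 360° × (102 − 80)/365.25 = 21.684°.
sin δ = sin 23.44° × sin 21.684° = 0.14698, so δ = +8.452°.
cos h₀ = −tan(+59.1°) tan(+8.452°) = -0.2483, h₀ = 1.8217 rad.
Bracket: h₀ sin ϕ sin δ + cos ϕ cos δ sin h₀ = 1.8217×0.85806×0.14698 + 0.51354×0.98914×0.96869 = 0.229749 + 0.492059 = 0.721808.
Q̄ = (S_0/π) × [bracket] = (1361/π) × 0.721808 = 312.70 W/m².
— Configuration B (ϕ=-54.2°):
Solar declination: sin δ = sin ε · sin L_s = sin 23.44° × sin 8.7° = 0.06017, so δ = +3.450°.
cos h₀ = −tan(-54.2°) tan(+3.450°) = 0.0836, h₀ = 1.4871 rad.
Bracket: h₀ sin ϕ sin δ + cos ϕ cos δ sin h₀ = 1.4871×-0.81106×0.06017 + 0.58496×0.99819×0.99650 = -0.072573 + 0.581858 = 0.509285.
Q̄ = (S_0/π) × [bracket] = (1361/π) × 0.509285 = 220.63 W/m².
Ratio Q̄_A / Q̄_B = 312.70 / 220.63 = 1.417.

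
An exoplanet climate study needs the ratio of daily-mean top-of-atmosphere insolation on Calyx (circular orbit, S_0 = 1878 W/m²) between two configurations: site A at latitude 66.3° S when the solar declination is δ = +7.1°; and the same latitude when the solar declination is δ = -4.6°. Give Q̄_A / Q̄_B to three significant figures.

Q̄_A / Q̄_B ≈ 0.454

— Configuration A (ϕ=-66.3°):
cos h₀ = −tan(-66.3°) tan(+7.100°) = 0.2837, h₀ = 1.2831 rad.
Bracket: h₀ sin ϕ sin δ + cos ϕ cos δ sin h₀ = 1.2831×-0.91566×0.12360 + 0.40195×0.99233×0.95890 = -0.145216 + 0.382474 = 0.237258.
Q̄ = (S_0/π) × [bracket] = (1878/π) × 0.237258 = 141.83 W/m².
— Configuration B (ϕ=-66.3°):
cos h₀ = −tan(-66.3°) tan(-4.600°) = -0.1833, h₀ = 1.7551 rad.
Bracket: h₀ sin ϕ sin δ + cos ϕ cos δ sin h₀ = 1.7551×-0.91566×-0.08020 + 0.40195×0.99678×0.98306 = 0.128887 + 0.393869 = 0.522756.
Q̄ = (S_0/π) × [bracket] = (1878/π) × 0.522756 = 312.50 W/m².
Ratio Q̄_A / Q̄_B = 141.83 / 312.50 = 0.4539.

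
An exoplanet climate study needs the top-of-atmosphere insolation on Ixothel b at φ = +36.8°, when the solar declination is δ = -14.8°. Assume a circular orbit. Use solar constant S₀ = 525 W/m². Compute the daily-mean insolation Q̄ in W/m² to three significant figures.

cos H₀ = −tan(+36.8°) tan(-14.800°) = 0.1977, H₀ = 1.3718 rad.
Bracket: H₀ sin φ sin δ + cos φ cos δ sin H₀ = 1.3718×0.59902×-0.25545 + 0.80073×0.96682×0.98027 = -0.209912 + 0.758888 = 0.548976.
Q̄ = (S₀/π) × [bracket] = (525/π) × 0.548976 = 91.74 W/m².

Q̄ ≈ 91.7 W/m²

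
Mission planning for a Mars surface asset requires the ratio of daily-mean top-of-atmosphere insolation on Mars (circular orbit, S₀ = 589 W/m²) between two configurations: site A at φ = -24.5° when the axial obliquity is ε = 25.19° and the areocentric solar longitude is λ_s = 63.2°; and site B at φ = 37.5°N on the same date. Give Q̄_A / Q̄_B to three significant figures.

— Configuration A (φ=-24.5°):
sin δ = sin 25.19° × sin 63.2° = 0.37990, so δ = +22.328°.
cos H₀ = −tan(-24.5°) tan(+22.328°) = 0.1872, H₀ = 1.3825 rad.
Bracket: H₀ sin φ sin δ + cos φ cos δ sin H₀ = 1.3825×-0.41469×0.37990 + 0.90996×0.92503×0.98233 = -0.217800 + 0.826867 = 0.609067.
Q̄ = (S₀/π) × [bracket] = (589/π) × 0.609067 = 114.19 W/m².
— Configuration B (φ=+37.5°):
cos H₀ = −tan(+37.5°) tan(+22.328°) = -0.3151, H₀ = 1.8914 rad.
Bracket: H₀ sin φ sin δ + cos φ cos δ sin H₀ = 1.8914×0.60876×0.37990 + 0.79335×0.92503×0.94905 = 0.437420 + 0.696482 = 1.133902.
Q̄ = (S₀/π) × [bracket] = (589/π) × 1.133902 = 212.59 W/m².
Ratio Q̄_A / Q̄_B = 114.19 / 212.59 = 0.5371.

Q̄_A / Q̄_B ≈ 0.537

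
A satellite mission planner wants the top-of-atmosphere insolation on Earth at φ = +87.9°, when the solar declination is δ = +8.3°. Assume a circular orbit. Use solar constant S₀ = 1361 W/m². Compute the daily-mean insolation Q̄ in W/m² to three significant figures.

cos H₀ = −tan(+87.9°) tan(+8.300°) = -3.9785 ≤ −1 ⇒ polar day, H₀ = π.
Bracket: H₀ sin φ sin δ + cos φ cos δ sin H₀ = 3.1416×0.99933×0.14436 + 0.03664×0.98953×0.00000 = 0.453218 + 0.000000 = 0.453218.
Q̄ = (S₀/π) × [bracket] = (1361/π) × 0.453218 = 196.3 W/m².

Q̄ ≈ 196 W/m²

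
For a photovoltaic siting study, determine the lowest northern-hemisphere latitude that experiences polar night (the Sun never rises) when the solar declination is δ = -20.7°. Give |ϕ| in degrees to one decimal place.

|ϕ| = 69.3°

Polar night requires cos h₀ = −tan ϕ tan δ ≥ 1, i.e. tan ϕ tan δ ≤ −1.
The boundary is |tan ϕ| · |tan δ| = 1, so |ϕ| = 90° − |δ| = 90° − 20.7° = 69.3° in the northern hemisphere.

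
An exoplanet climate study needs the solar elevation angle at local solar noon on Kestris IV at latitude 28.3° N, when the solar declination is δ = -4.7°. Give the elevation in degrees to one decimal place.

At local noon the hour angle is zero, so the zenith angle equals |φ − δ| = |+28.3° − (-4.700°)| = 33.000°.
Elevation = 90° − 33.000° = 57.0°.

57.0°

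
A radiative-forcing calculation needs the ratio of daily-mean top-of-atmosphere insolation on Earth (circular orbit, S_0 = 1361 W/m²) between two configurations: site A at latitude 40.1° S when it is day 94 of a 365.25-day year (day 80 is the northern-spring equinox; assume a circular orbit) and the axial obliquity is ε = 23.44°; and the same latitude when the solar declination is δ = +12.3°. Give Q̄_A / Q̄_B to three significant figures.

Q̄_A / Q̄_B ≈ 1.23

— Configuration A (ϕ=-40.1°):
Solar longitude: L_s = 360° × (94 − 80)/365.25 = 13.799°.
sin δ = sin 23.44° × sin 13.799° = 0.09488, so δ = +5.444°.
cos h₀ = −tan(-40.1°) tan(+5.444°) = 0.0803, h₀ = 1.4905 rad.
Bracket: h₀ sin ϕ sin δ + cos ϕ cos δ sin h₀ = 1.4905×-0.64412×0.09488 + 0.76492×0.99549×0.99677 = -0.091091 + 0.759011 = 0.667920.
Q̄ = (S_0/π) × [bracket] = (1361/π) × 0.667920 = 289.36 W/m².
— Configuration B (ϕ=-40.1°):
cos h₀ = −tan(-40.1°) tan(+12.300°) = 0.1836, h₀ = 1.3861 rad.
Bracket: h₀ sin ϕ sin δ + cos ϕ cos δ sin h₀ = 1.3861×-0.64412×0.21303 + 0.76492×0.97705×0.98300 = -0.190196 + 0.734660 = 0.544464.
Q̄ = (S_0/π) × [bracket] = (1361/π) × 0.544464 = 235.87 W/m².
Ratio Q̄_A / Q̄_B = 289.36 / 235.87 = 1.227.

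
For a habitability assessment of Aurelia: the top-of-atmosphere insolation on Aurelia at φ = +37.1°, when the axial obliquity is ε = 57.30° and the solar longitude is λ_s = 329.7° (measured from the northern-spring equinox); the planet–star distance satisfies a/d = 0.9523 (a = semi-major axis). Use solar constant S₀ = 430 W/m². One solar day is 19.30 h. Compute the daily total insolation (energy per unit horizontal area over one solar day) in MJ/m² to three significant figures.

Solar declination: sin δ = sin ε · sin λ_s = sin 57.30° × sin 329.7° = -0.42457, so δ = -25.123°.
cos H₀ = −tan(+37.1°) tan(-25.123°) = 0.3546, H₀ = 1.2083 rad.
Bracket: H₀ sin φ sin δ + cos φ cos δ sin H₀ = 1.2083×0.60321×-0.42457 + 0.79758×0.90540×0.93500 = -0.309452 + 0.675191 = 0.365739.
Inverse-square distance factor (a/d)² = 0.9523² = 0.906875.
Q̄ = (S₀/π) × 0.906875 × [bracket] = (430/π) × 0.906875 × 0.365739 = 45.398 W/m².
Daily total = Q̄ × 19.30 h × 3600 s/h = 45.398 × 19.30 × 3600 / 10⁶ = 3.154 MJ/m².

3.15 MJ/m²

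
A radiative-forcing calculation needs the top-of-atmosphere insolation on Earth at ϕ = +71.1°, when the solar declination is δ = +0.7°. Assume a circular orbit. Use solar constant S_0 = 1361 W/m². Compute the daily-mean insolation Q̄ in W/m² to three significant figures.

Q̄ ≈ 148 W/m²

cos h₀ = −tan(+71.1°) tan(+0.700°) = -0.0357, h₀ = 1.6065 rad.
Bracket: h₀ sin ϕ sin δ + cos ϕ cos δ sin h₀ = 1.6065×0.94609×0.01222 + 0.32392×0.99993×0.99936 = 0.018573 + 0.323690 = 0.342263.
Q̄ = (S_0/π) × [bracket] = (1361/π) × 0.342263 = 148.3 W/m².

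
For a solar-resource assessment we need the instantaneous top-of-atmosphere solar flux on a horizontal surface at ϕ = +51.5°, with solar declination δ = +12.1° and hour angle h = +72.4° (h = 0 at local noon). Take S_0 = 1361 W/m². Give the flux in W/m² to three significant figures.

474 W/m²

cos θ_z = sin ϕ sin δ + cos ϕ cos δ cos h = 0.164049 + 0.184048 = 0.348097.
Flux = S_0 · cos θ_z = 1361 × 0.348097 = 473.8 W/m².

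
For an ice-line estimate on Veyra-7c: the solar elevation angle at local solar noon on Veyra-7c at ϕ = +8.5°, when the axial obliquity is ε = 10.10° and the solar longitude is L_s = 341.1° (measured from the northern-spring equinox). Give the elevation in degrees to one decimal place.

78.2°

Solar declination: sin δ = sin ε · sin L_s = sin 10.10° × sin 341.1° = -0.05680, so δ = -3.256°.
At local noon the hour angle is zero, so the zenith angle equals |ϕ − δ| = |+8.5° − (-3.256°)| = 11.756°.
Elevation = 90° − 11.756° = 78.2°.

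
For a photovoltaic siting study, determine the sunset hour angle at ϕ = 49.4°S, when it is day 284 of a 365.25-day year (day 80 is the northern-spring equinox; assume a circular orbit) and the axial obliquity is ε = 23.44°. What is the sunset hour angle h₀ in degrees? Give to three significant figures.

h₀ = 99.7°

Solar longitude: L_s = 360° × (284 − 80)/365.25 = 201.068°.
sin δ = sin 23.44° × sin 201.068° = -0.14299, so δ = -8.221°.
cos h₀ = −tan ϕ · tan δ = −tan(-49.4°) × tan(-8.221°) = -0.1686, so h₀ = 1.7402 rad = 99.70°.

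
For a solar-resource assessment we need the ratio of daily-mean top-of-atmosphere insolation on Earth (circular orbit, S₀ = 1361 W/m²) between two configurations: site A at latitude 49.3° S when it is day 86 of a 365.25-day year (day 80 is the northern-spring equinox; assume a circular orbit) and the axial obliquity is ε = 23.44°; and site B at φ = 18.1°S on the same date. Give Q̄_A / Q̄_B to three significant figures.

— Configuration A (φ=-49.3°):
Solar longitude: λ_s = 360° × (86 − 80)/365.25 = 5.914°.
sin δ = sin 23.44° × sin 5.914° = 0.04098, so δ = +2.349°.
cos H₀ = −tan(-49.3°) tan(+2.349°) = 0.0477, H₀ = 1.5231 rad.
Bracket: H₀ sin φ sin δ + cos φ cos δ sin H₀ = 1.5231×-0.75813×0.04098 + 0.65210×0.99916×0.99886 = -0.047320 + 0.650809 = 0.603489.
Q̄ = (S₀/π) × [bracket] = (1361/π) × 0.603489 = 261.44 W/m².
— Configuration B (φ=-18.1°):
cos H₀ = −tan(-18.1°) tan(+2.349°) = 0.0134, H₀ = 1.5574 rad.
Bracket: H₀ sin φ sin δ + cos φ cos δ sin H₀ = 1.5574×-0.31068×0.04098 + 0.95052×0.99916×0.99991 = -0.019828 + 0.949636 = 0.929808.
Q̄ = (S₀/π) × [bracket] = (1361/π) × 0.929808 = 402.81 W/m².
Ratio Q̄_A / Q̄_B = 261.44 / 402.81 = 0.6490.

Q̄_A / Q̄_B ≈ 0.649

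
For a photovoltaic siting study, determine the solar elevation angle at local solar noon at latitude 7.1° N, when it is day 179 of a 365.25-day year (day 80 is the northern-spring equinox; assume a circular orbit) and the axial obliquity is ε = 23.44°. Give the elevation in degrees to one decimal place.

Solar longitude: L_s = 360° × (179 − 80)/365.25 = 97.577°.
sin δ = sin 23.44° × sin 97.577° = 0.39432, so δ = +23.223°.
At local noon the hour angle is zero, so the zenith angle equals |ϕ − δ| = |+7.1° − (+23.223°)| = 16.123°.
Elevation = 90° − 16.123° = 73.9°.

73.9°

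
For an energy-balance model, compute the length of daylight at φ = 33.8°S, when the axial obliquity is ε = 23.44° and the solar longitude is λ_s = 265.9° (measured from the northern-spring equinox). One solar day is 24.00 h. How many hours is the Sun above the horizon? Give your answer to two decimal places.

14.24 h

Solar declination: sin δ = sin ε · sin λ_s = sin 23.44° × sin 265.9° = -0.39677, so δ = -23.376°.
cos H₀ = −tan φ · tan δ = −tan(-33.8°) × tan(-23.376°) = -0.2894, so H₀ = 1.8644 rad = 106.82°.
Daylight = 2H₀/(2π) × 24.00 h = (1.8644/π) × 24.00 = 14.24 h.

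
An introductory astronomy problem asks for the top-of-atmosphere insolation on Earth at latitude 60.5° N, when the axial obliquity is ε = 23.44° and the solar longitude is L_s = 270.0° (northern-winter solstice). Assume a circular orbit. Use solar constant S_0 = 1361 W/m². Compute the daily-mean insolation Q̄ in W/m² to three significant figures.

Solar declination: sin δ = sin ε · sin L_s = sin 23.44° × sin 270.0° = -0.39779, so δ = -23.440°.
cos h₀ = −tan(+60.5°) tan(-23.440°) = 0.7663, h₀ = 0.6977 rad.
Bracket: h₀ sin ϕ sin δ + cos ϕ cos δ sin h₀ = 0.6977×0.87036×-0.39779 + 0.49242×0.91748×0.64245 = -0.241558 + 0.290250 = 0.048692.
Q̄ = (S_0/π) × [bracket] = (1361/π) × 0.048692 = 21.09 W/m².

Q̄ ≈ 21.1 W/m²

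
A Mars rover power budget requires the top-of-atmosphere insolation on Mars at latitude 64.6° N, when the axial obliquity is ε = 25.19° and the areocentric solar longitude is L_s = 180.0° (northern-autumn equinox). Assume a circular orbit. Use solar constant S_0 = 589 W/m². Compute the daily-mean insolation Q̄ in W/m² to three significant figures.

Q̄ ≈ 80.4 W/m²

sin δ = sin 25.19° × sin 180.0° = 0.00000, so δ = +0.000°.
cos h₀ = −tan(+64.6°) tan(+0.000°) = -0.0000, h₀ = 1.5708 rad.
Bracket: h₀ sin ϕ sin δ + cos ϕ cos δ sin h₀ = 1.5708×0.90334×0.00000 + 0.42894×1.00000×1.00000 = 0.000000 + 0.428940 = 0.428940.
Q̄ = (S_0/π) × [bracket] = (589/π) × 0.428940 = 80.42 W/m².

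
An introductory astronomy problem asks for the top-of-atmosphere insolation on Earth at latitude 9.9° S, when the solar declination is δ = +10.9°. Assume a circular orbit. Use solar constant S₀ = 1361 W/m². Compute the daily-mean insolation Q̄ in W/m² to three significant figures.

cos H₀ = −tan(-9.9°) tan(+10.900°) = 0.0336, H₀ = 1.5372 rad.
Bracket: H₀ sin φ sin δ + cos φ cos δ sin H₀ = 1.5372×-0.17193×0.18910 + 0.98511×0.98196×0.99944 = -0.049977 + 0.966797 = 0.916820.
Q̄ = (S₀/π) × [bracket] = (1361/π) × 0.916820 = 397.2 W/m².

Q̄ ≈ 397 W/m²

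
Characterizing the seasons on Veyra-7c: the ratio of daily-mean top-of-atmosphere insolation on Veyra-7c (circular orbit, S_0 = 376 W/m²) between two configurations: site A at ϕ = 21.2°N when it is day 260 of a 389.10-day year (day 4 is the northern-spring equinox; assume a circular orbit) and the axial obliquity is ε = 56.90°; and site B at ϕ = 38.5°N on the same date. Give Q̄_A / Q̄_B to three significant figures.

— Configuration A (ϕ=+21.2°):
Solar longitude: L_s = 360° × (260 − 4)/389.10 = 236.854°.
sin δ = sin 56.90° × sin 236.854° = -0.70141, so δ = -44.540°.
cos h₀ = −tan(+21.2°) tan(-44.540°) = 0.3817, h₀ = 1.1792 rad.
Bracket: h₀ sin ϕ sin δ + cos ϕ cos δ sin h₀ = 1.1792×0.36162×-0.70141 + 0.93232×0.71276×0.92429 = -0.299097 + 0.614210 = 0.315113.
Q̄ = (S_0/π) × [bracket] = (376/π) × 0.315113 = 37.714 W/m².
— Configuration B (ϕ=+38.5°):
cos h₀ = −tan(+38.5°) tan(-44.540°) = 0.7828, h₀ = 0.6717 rad.
Bracket: h₀ sin ϕ sin δ + cos ϕ cos δ sin h₀ = 0.6717×0.62251×-0.70141 + 0.78261×0.71276×0.62232 = -0.293288 + 0.347138 = 0.053850.
Q̄ = (S_0/π) × [bracket] = (376/π) × 0.053850 = 6.4450 W/m².
Ratio Q̄_A / Q̄_B = 37.714 / 6.4450 = 5.852.

Q̄_A / Q̄_B ≈ 5.85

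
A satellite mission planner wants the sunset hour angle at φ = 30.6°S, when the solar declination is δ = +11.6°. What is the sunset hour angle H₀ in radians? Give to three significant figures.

cos H₀ = −tan φ · tan δ = −tan(-30.6°) × tan(+11.600°) = 0.1214, so H₀ = 1.4491 rad = 83.03°.

H₀ = 1.45 rad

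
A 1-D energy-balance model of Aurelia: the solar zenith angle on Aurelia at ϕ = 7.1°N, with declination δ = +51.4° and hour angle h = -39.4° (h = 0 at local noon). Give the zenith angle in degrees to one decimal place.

θ_z = 54.9°

cos θ_z = sin ϕ sin δ + cos ϕ cos δ cos h = 0.096597 + 0.478396 = 0.574993.
θ_z = arccos(0.574993) = 54.9°.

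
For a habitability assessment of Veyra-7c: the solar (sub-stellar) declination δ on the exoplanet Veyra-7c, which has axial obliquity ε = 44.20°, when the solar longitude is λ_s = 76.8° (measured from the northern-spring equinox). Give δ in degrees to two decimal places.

δ = +42.75°

sin δ = sin ε · sin λ_s = sin 44.20° × sin 76.8° = 0.678745.
δ = arcsin(0.678745) = +42.75°.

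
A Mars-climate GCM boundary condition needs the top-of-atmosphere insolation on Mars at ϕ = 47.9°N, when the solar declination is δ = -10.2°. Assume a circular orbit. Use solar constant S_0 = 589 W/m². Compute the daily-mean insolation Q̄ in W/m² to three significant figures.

cos h₀ = −tan(+47.9°) tan(-10.200°) = 0.1991, h₀ = 1.3703 rad.
Bracket: h₀ sin ϕ sin δ + cos ϕ cos δ sin h₀ = 1.3703×0.74198×-0.17708 + 0.67043×0.98420×0.97997 = -0.180043 + 0.646621 = 0.466578.
Q̄ = (S_0/π) × [bracket] = (589/π) × 0.466578 = 87.48 W/m².

Q̄ ≈ 87.5 W/m²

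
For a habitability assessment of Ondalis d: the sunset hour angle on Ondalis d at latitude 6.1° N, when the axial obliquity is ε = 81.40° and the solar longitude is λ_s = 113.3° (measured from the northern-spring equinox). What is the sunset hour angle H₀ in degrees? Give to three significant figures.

H₀ = 103°

Solar declination: sin δ = sin ε · sin λ_s = sin 81.40° × sin 113.3° = 0.90812, so δ = +65.247°.
cos H₀ = −tan φ · tan δ = −tan(+6.1°) × tan(+65.247°) = -0.2318, so H₀ = 1.8047 rad = 103.40°.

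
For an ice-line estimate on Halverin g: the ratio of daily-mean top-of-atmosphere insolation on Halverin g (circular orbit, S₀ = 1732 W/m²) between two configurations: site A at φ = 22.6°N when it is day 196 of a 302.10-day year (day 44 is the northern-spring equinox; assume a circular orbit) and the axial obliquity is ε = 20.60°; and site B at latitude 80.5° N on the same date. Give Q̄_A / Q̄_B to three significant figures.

— Configuration A (φ=+22.6°):
Solar longitude: λ_s = 360° × (196 − 44)/302.10 = 181.132°.
sin δ = sin 20.60° × sin 181.132° = -0.00695, so δ = -0.398°.
cos H₀ = −tan(+22.6°) tan(-0.398°) = 0.0029, H₀ = 1.5679 rad.
Bracket: H₀ sin φ sin δ + cos φ cos δ sin H₀ = 1.5679×0.38430×-0.00695 + 0.92321×0.99998×1.00000 = -0.004188 + 0.923192 = 0.919004.
Q̄ = (S₀/π) × [bracket] = (1732/π) × 0.919004 = 506.66 W/m².
— Configuration B (φ=+80.5°):
cos H₀ = −tan(+80.5°) tan(-0.398°) = 0.0415, H₀ = 1.5292 rad.
Bracket: H₀ sin φ sin δ + cos φ cos δ sin H₀ = 1.5292×0.98629×-0.00695 + 0.16505×0.99998×0.99914 = -0.010482 + 0.164905 = 0.154423.
Q̄ = (S₀/π) × [bracket] = (1732/π) × 0.154423 = 85.135 W/m².
Ratio Q̄_A / Q̄_B = 506.66 / 85.135 = 5.951.

Q̄_A / Q̄_B ≈ 5.95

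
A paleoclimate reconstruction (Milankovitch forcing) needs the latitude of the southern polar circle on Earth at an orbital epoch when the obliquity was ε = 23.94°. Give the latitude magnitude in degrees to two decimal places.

66.06°

The polar circle is the lowest latitude that experiences at least one full rotation of continuous darkness at the northern-summer solstice; it lies at |φ| = 90° − ε = 90° − 23.94° = 66.06°.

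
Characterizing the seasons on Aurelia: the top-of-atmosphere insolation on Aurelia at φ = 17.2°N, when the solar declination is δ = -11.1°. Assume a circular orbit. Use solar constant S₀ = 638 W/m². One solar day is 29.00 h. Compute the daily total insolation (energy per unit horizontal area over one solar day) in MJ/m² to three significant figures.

18.0 MJ/m²

cos H₀ = −tan(+17.2°) tan(-11.100°) = 0.0607, H₀ = 1.5100 rad.
Bracket: H₀ sin φ sin δ + cos φ cos δ sin H₀ = 1.5100×0.29571×-0.19252 + 0.95528×0.98129×0.99815 = -0.085964 + 0.935673 = 0.849709.
Q̄ = (S₀/π) × [bracket] = (638/π) × 0.849709 = 172.56 W/m².
Daily total = Q̄ × 29.00 h × 3600 s/h = 172.56 × 29.00 × 3600 / 10⁶ = 18.02 MJ/m².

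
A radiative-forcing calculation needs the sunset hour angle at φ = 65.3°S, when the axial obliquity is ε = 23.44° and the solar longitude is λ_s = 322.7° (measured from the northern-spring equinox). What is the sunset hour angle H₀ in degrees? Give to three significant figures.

H₀ = 123°

Solar declination: sin δ = sin ε · sin λ_s = sin 23.44° × sin 322.7° = -0.24106, so δ = -13.949°.
cos H₀ = −tan φ · tan δ = −tan(-65.3°) × tan(-13.949°) = -0.5400, so H₀ = 2.1413 rad = 122.68°.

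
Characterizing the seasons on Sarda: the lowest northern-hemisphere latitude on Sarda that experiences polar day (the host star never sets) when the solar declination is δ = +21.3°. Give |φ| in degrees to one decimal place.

|φ| = 68.7°

Polar day requires cos H₀ = −tan φ tan δ ≤ −1, i.e. tan φ tan δ ≥ 1.
The boundary is |tan φ| · |tan δ| = 1, so |φ| = 90° − |δ| = 90° − 21.3° = 68.7° in the northern hemisphere.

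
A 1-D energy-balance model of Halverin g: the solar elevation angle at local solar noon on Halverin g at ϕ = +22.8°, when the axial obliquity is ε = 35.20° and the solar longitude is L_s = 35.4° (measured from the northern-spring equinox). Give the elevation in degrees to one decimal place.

86.7°

Solar declination: sin δ = sin ε · sin L_s = sin 35.20° × sin 35.4° = 0.33392, so δ = +19.507°.
At local noon the hour angle is zero, so the zenith angle equals |ϕ − δ| = |+22.8° − (+19.507°)| = 3.293°.
Elevation = 90° − 3.293° = 86.7°.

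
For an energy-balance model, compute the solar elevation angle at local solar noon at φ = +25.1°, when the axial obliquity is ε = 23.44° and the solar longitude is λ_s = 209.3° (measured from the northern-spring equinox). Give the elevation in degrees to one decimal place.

Solar declination: sin δ = sin ε · sin λ_s = sin 23.44° × sin 209.3° = -0.19467, so δ = -11.225°.
At local noon the hour angle is zero, so the zenith angle equals |φ − δ| = |+25.1° − (-11.225°)| = 36.325°.
Elevation = 90° − 36.325° = 53.7°.

53.7°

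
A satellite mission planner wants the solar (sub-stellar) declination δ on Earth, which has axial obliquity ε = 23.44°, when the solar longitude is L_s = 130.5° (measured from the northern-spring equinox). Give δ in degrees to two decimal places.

δ = +17.61°

sin δ = sin ε · sin L_s = sin 23.44° × sin 130.5° = 0.302481.
δ = arcsin(0.302481) = +17.61°.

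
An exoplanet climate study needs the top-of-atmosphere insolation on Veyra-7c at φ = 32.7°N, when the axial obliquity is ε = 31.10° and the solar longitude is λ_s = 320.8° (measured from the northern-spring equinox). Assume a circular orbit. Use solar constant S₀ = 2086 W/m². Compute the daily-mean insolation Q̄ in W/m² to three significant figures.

Q̄ ≈ 357 W/m²

Solar declination: sin δ = sin ε · sin λ_s = sin 31.10° × sin 320.8° = -0.32646, so δ = -19.054°.
cos H₀ = −tan(+32.7°) tan(-19.054°) = 0.2217, H₀ = 1.3472 rad.
Bracket: H₀ sin φ sin δ + cos φ cos δ sin H₀ = 1.3472×0.54024×-0.32646 + 0.84151×0.94521×0.97511 = -0.237601 + 0.775606 = 0.538005.
Q̄ = (S₀/π) × [bracket] = (2086/π) × 0.538005 = 357.2 W/m².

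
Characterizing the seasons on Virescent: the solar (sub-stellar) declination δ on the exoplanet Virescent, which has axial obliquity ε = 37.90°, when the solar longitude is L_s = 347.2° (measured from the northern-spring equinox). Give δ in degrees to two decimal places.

δ = -7.82°

sin δ = sin ε · sin L_s = sin 37.90° × sin 347.2° = -0.136094.
δ = arcsin(-0.136094) = -7.82°.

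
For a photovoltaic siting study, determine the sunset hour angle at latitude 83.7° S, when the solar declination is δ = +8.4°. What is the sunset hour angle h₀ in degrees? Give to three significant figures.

h₀ = 0.00°

cos h₀ = −tan ϕ · tan δ = 1.3376 ≥ 1, so the Sun never rises (polar night) and h₀ = 0.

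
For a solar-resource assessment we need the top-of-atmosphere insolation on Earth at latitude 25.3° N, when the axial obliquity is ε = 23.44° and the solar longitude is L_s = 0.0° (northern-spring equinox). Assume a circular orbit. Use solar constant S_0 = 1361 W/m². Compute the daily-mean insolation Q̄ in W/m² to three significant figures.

Solar declination: sin δ = sin ε · sin L_s = sin 23.44° × sin 0.0° = 0.00000, so δ = +0.000°.
cos h₀ = −tan(+25.3°) tan(+0.000°) = -0.0000, h₀ = 1.5708 rad.
Bracket: h₀ sin ϕ sin δ + cos ϕ cos δ sin h₀ = 1.5708×0.42736×0.00000 + 0.90408×1.00000×1.00000 = 0.000000 + 0.904080 = 0.904080.
Q̄ = (S_0/π) × [bracket] = (1361/π) × 0.904080 = 391.7 W/m².

Q̄ ≈ 392 W/m²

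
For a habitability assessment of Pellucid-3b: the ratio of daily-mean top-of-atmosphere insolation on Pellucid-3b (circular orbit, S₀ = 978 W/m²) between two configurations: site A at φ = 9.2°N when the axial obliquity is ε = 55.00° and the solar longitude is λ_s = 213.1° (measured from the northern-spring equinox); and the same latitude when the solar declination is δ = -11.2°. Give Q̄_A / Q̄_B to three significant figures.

— Configuration A (φ=+9.2°):
Solar declination: sin δ = sin ε · sin λ_s = sin 55.00° × sin 213.1° = -0.44734, so δ = -26.573°.
cos H₀ = −tan(+9.2°) tan(-26.573°) = 0.0810, H₀ = 1.4897 rad.
Bracket: H₀ sin φ sin δ + cos φ cos δ sin H₀ = 1.4897×0.15988×-0.44734 + 0.98714×0.89436×0.99671 = -0.106544 + 0.879954 = 0.773410.
Q̄ = (S₀/π) × [bracket] = (978/π) × 0.773410 = 240.77 W/m².
— Configuration B (φ=+9.2°):
cos H₀ = −tan(+9.2°) tan(-11.200°) = 0.0321, H₀ = 1.5387 rad.
Bracket: H₀ sin φ sin δ + cos φ cos δ sin H₀ = 1.5387×0.15988×-0.19423 + 0.98714×0.98096×0.99949 = -0.047782 + 0.967851 = 0.920069.
Q̄ = (S₀/π) × [bracket] = (978/π) × 0.920069 = 286.42 W/m².
Ratio Q̄_A / Q̄_B = 240.77 / 286.42 = 0.8406.

Q̄_A / Q̄_B ≈ 0.841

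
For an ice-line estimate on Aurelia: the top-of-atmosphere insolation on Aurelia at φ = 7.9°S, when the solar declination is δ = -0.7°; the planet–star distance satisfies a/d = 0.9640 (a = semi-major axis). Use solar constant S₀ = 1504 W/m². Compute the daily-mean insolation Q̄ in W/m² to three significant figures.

cos H₀ = −tan(-7.9°) tan(-0.700°) = -0.0017, H₀ = 1.5725 rad.
Bracket: H₀ sin φ sin δ + cos φ cos δ sin H₀ = 1.5725×-0.13744×-0.01222 + 0.99051×0.99993×1.00000 = 0.002641 + 0.990441 = 0.993082.
Inverse-square distance factor (a/d)² = 0.9640² = 0.929296.
Q̄ = (S₀/π) × 0.929296 × [bracket] = (1504/π) × 0.929296 × 0.993082 = 441.8 W/m².

Q̄ ≈ 442 W/m²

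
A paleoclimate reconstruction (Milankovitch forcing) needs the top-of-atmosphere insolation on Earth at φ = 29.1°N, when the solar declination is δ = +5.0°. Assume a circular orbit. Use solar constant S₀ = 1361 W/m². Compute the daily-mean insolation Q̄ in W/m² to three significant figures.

cos H₀ = −tan(+29.1°) tan(+5.000°) = -0.0487, H₀ = 1.6195 rad.
Bracket: H₀ sin φ sin δ + cos φ cos δ sin H₀ = 1.6195×0.48634×0.08716 + 0.87377×0.99619×0.99881 = 0.068650 + 0.869405 = 0.938055.
Q̄ = (S₀/π) × [bracket] = (1361/π) × 0.938055 = 406.4 W/m².

Q̄ ≈ 406 W/m²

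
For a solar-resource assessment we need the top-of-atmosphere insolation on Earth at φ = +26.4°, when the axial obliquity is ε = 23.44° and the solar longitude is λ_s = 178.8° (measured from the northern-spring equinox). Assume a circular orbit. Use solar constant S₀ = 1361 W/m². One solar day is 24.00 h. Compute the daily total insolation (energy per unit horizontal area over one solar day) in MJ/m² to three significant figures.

Solar declination: sin δ = sin ε · sin λ_s = sin 23.44° × sin 178.8° = 0.00833, so δ = +0.477°.
cos H₀ = −tan(+26.4°) tan(+0.477°) = -0.0041, H₀ = 1.5749 rad.
Bracket: H₀ sin φ sin δ + cos φ cos δ sin H₀ = 1.5749×0.44464×0.00833 + 0.89571×0.99997×0.99999 = 0.005833 + 0.895674 = 0.901507.
Q̄ = (S₀/π) × [bracket] = (1361/π) × 0.901507 = 390.55 W/m².
Daily total = Q̄ × 24.00 h × 3600 s/h = 390.55 × 24.00 × 3600 / 10⁶ = 33.74 MJ/m².

33.7 MJ/m²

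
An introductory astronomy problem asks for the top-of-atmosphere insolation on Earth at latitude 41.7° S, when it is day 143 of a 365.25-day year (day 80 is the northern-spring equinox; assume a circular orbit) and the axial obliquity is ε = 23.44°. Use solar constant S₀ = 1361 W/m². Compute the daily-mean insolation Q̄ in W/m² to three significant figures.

Solar longitude: λ_s = 360° × (143 − 80)/365.25 = 62.094°.
sin δ = sin 23.44° × sin 62.094° = 0.35153, so δ = +20.581°.
cos H₀ = −tan(-41.7°) tan(+20.581°) = 0.3346, H₀ = 1.2297 rad.
Bracket: H₀ sin φ sin δ + cos φ cos δ sin H₀ = 1.2297×-0.66523×0.35153 + 0.74664×0.93618×0.94238 = -0.287563 + 0.658714 = 0.371151.
Q̄ = (S₀/π) × [bracket] = (1361/π) × 0.371151 = 160.8 W/m².

Q̄ ≈ 161 W/m²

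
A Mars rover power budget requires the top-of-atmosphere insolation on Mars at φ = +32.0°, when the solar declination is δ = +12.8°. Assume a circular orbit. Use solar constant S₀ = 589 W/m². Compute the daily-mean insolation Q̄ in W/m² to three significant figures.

Q̄ ≈ 191 W/m²

cos H₀ = −tan(+32.0°) tan(+12.800°) = -0.1420, H₀ = 1.7132 rad.
Bracket: H₀ sin φ sin δ + cos φ cos δ sin H₀ = 1.7132×0.52992×0.22155 + 0.84805×0.97515×0.98987 = 0.201136 + 0.818599 = 1.019735.
Q̄ = (S₀/π) × [bracket] = (589/π) × 1.019735 = 191.2 W/m².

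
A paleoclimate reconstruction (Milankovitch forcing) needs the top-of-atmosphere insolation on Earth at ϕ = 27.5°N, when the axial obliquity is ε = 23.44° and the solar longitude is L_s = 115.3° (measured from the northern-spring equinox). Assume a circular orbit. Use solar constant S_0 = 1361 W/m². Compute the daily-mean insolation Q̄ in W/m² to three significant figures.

Solar declination: sin δ = sin ε · sin L_s = sin 23.44° × sin 115.3° = 0.35963, so δ = +21.078°.
cos h₀ = −tan(+27.5°) tan(+21.078°) = -0.2006, h₀ = 1.7728 rad.
Bracket: h₀ sin ϕ sin δ + cos ϕ cos δ sin h₀ = 1.7728×0.46175×0.35963 + 0.88701×0.93309×0.97967 = 0.294390 + 0.810834 = 1.105224.
Q̄ = (S_0/π) × [bracket] = (1361/π) × 1.105224 = 478.8 W/m².

Q̄ ≈ 479 W/m²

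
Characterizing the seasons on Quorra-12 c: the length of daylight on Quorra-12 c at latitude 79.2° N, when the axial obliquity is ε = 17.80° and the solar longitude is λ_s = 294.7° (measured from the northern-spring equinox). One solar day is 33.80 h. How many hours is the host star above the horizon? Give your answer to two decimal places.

0.00 h

Solar declination: sin δ = sin ε · sin λ_s = sin 17.80° × sin 294.7° = -0.27773, so δ = -16.125°.
cos H₀ = −tan φ · tan δ = 1.5155 ≥ 1, so the host star never rises (polar night) and H₀ = 0.
Daylight = 2H₀/(2π) × 33.80 h = (0.0000/π) × 33.80 = 0.00 h.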